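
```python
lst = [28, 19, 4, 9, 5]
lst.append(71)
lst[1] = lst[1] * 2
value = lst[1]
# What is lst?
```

Answer: [28, 38, 4, 9, 5, 71]

Derivation:
Trace (tracking lst):
lst = [28, 19, 4, 9, 5]  # -> lst = [28, 19, 4, 9, 5]
lst.append(71)  # -> lst = [28, 19, 4, 9, 5, 71]
lst[1] = lst[1] * 2  # -> lst = [28, 38, 4, 9, 5, 71]
value = lst[1]  # -> value = 38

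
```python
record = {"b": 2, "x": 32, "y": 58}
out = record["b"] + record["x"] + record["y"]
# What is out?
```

Trace (tracking out):
record = {'b': 2, 'x': 32, 'y': 58}  # -> record = {'b': 2, 'x': 32, 'y': 58}
out = record['b'] + record['x'] + record['y']  # -> out = 92

Answer: 92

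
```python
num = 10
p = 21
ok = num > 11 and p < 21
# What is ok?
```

Trace (tracking ok):
num = 10  # -> num = 10
p = 21  # -> p = 21
ok = num > 11 and p < 21  # -> ok = False

Answer: False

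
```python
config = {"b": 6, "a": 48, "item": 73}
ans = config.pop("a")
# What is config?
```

Trace (tracking config):
config = {'b': 6, 'a': 48, 'item': 73}  # -> config = {'b': 6, 'a': 48, 'item': 73}
ans = config.pop('a')  # -> ans = 48

Answer: {'b': 6, 'item': 73}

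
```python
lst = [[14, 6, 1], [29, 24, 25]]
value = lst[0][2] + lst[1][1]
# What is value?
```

Trace (tracking value):
lst = [[14, 6, 1], [29, 24, 25]]  # -> lst = [[14, 6, 1], [29, 24, 25]]
value = lst[0][2] + lst[1][1]  # -> value = 25

Answer: 25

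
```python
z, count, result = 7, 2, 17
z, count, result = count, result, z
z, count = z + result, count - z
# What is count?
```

Trace (tracking count):
z, count, result = (7, 2, 17)  # -> z = 7, count = 2, result = 17
z, count, result = (count, result, z)  # -> z = 2, count = 17, result = 7
z, count = (z + result, count - z)  # -> z = 9, count = 15

Answer: 15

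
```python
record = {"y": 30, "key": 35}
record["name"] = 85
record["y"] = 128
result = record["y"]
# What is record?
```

Answer: {'y': 128, 'key': 35, 'name': 85}

Derivation:
Trace (tracking record):
record = {'y': 30, 'key': 35}  # -> record = {'y': 30, 'key': 35}
record['name'] = 85  # -> record = {'y': 30, 'key': 35, 'name': 85}
record['y'] = 128  # -> record = {'y': 128, 'key': 35, 'name': 85}
result = record['y']  # -> result = 128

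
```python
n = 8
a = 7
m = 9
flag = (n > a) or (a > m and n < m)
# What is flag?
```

Trace (tracking flag):
n = 8  # -> n = 8
a = 7  # -> a = 7
m = 9  # -> m = 9
flag = n > a or (a > m and n < m)  # -> flag = True

Answer: True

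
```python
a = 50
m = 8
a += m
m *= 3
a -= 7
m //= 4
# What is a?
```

Answer: 51

Derivation:
Trace (tracking a):
a = 50  # -> a = 50
m = 8  # -> m = 8
a += m  # -> a = 58
m *= 3  # -> m = 24
a -= 7  # -> a = 51
m //= 4  # -> m = 6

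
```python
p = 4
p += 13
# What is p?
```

Answer: 17

Derivation:
Trace (tracking p):
p = 4  # -> p = 4
p += 13  # -> p = 17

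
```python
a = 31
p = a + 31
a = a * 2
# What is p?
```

Answer: 62

Derivation:
Trace (tracking p):
a = 31  # -> a = 31
p = a + 31  # -> p = 62
a = a * 2  # -> a = 62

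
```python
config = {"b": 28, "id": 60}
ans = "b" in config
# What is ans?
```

Trace (tracking ans):
config = {'b': 28, 'id': 60}  # -> config = {'b': 28, 'id': 60}
ans = 'b' in config  # -> ans = True

Answer: True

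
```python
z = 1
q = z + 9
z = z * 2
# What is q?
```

Answer: 10

Derivation:
Trace (tracking q):
z = 1  # -> z = 1
q = z + 9  # -> q = 10
z = z * 2  # -> z = 2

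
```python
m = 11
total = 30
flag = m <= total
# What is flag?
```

Answer: True

Derivation:
Trace (tracking flag):
m = 11  # -> m = 11
total = 30  # -> total = 30
flag = m <= total  # -> flag = True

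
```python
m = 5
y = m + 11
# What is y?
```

Answer: 16

Derivation:
Trace (tracking y):
m = 5  # -> m = 5
y = m + 11  # -> y = 16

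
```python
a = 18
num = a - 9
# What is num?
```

Trace (tracking num):
a = 18  # -> a = 18
num = a - 9  # -> num = 9

Answer: 9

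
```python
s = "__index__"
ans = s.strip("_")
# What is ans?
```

Answer: 'index'

Derivation:
Trace (tracking ans):
s = '__index__'  # -> s = '__index__'
ans = s.strip('_')  # -> ans = 'index'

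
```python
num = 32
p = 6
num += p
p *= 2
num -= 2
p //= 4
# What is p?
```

Answer: 3

Derivation:
Trace (tracking p):
num = 32  # -> num = 32
p = 6  # -> p = 6
num += p  # -> num = 38
p *= 2  # -> p = 12
num -= 2  # -> num = 36
p //= 4  # -> p = 3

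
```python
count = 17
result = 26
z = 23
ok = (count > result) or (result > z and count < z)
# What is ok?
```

Trace (tracking ok):
count = 17  # -> count = 17
result = 26  # -> result = 26
z = 23  # -> z = 23
ok = count > result or (result > z and count < z)  # -> ok = True

Answer: True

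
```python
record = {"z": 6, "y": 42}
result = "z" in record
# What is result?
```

Answer: True

Derivation:
Trace (tracking result):
record = {'z': 6, 'y': 42}  # -> record = {'z': 6, 'y': 42}
result = 'z' in record  # -> result = True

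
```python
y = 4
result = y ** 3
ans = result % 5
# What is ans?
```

Trace (tracking ans):
y = 4  # -> y = 4
result = y ** 3  # -> result = 64
ans = result % 5  # -> ans = 4

Answer: 4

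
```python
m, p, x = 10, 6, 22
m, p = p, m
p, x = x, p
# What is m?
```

Trace (tracking m):
m, p, x = (10, 6, 22)  # -> m = 10, p = 6, x = 22
m, p = (p, m)  # -> m = 6, p = 10
p, x = (x, p)  # -> p = 22, x = 10

Answer: 6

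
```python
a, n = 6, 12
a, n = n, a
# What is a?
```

Answer: 12

Derivation:
Trace (tracking a):
a, n = (6, 12)  # -> a = 6, n = 12
a, n = (n, a)  # -> a = 12, n = 6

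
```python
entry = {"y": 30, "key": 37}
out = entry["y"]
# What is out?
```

Answer: 30

Derivation:
Trace (tracking out):
entry = {'y': 30, 'key': 37}  # -> entry = {'y': 30, 'key': 37}
out = entry['y']  # -> out = 30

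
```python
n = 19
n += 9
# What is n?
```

Answer: 28

Derivation:
Trace (tracking n):
n = 19  # -> n = 19
n += 9  # -> n = 28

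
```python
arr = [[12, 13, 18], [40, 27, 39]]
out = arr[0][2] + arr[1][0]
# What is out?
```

Trace (tracking out):
arr = [[12, 13, 18], [40, 27, 39]]  # -> arr = [[12, 13, 18], [40, 27, 39]]
out = arr[0][2] + arr[1][0]  # -> out = 58

Answer: 58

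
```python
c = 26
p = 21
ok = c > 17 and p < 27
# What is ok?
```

Trace (tracking ok):
c = 26  # -> c = 26
p = 21  # -> p = 21
ok = c > 17 and p < 27  # -> ok = True

Answer: True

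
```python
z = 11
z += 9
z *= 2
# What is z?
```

Answer: 40

Derivation:
Trace (tracking z):
z = 11  # -> z = 11
z += 9  # -> z = 20
z *= 2  # -> z = 40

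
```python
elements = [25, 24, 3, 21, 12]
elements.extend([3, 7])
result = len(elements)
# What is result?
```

Trace (tracking result):
elements = [25, 24, 3, 21, 12]  # -> elements = [25, 24, 3, 21, 12]
elements.extend([3, 7])  # -> elements = [25, 24, 3, 21, 12, 3, 7]
result = len(elements)  # -> result = 7

Answer: 7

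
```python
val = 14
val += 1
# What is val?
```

Answer: 15

Derivation:
Trace (tracking val):
val = 14  # -> val = 14
val += 1  # -> val = 15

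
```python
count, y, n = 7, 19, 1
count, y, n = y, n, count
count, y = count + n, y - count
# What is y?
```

Trace (tracking y):
count, y, n = (7, 19, 1)  # -> count = 7, y = 19, n = 1
count, y, n = (y, n, count)  # -> count = 19, y = 1, n = 7
count, y = (count + n, y - count)  # -> count = 26, y = -18

Answer: -18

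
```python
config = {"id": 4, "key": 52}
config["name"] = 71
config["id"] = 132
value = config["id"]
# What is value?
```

Answer: 132

Derivation:
Trace (tracking value):
config = {'id': 4, 'key': 52}  # -> config = {'id': 4, 'key': 52}
config['name'] = 71  # -> config = {'id': 4, 'key': 52, 'name': 71}
config['id'] = 132  # -> config = {'id': 132, 'key': 52, 'name': 71}
value = config['id']  # -> value = 132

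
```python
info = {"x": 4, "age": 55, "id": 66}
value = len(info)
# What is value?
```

Trace (tracking value):
info = {'x': 4, 'age': 55, 'id': 66}  # -> info = {'x': 4, 'age': 55, 'id': 66}
value = len(info)  # -> value = 3

Answer: 3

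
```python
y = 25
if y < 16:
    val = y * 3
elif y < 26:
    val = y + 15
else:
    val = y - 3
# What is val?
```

Answer: 40

Derivation:
Trace (tracking val):
y = 25  # -> y = 25
if y < 16:  # condition is False
elif y < 26:  # condition is True
    val = y + 15  # -> val = 40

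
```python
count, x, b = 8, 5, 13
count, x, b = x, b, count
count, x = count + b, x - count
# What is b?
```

Answer: 8

Derivation:
Trace (tracking b):
count, x, b = (8, 5, 13)  # -> count = 8, x = 5, b = 13
count, x, b = (x, b, count)  # -> count = 5, x = 13, b = 8
count, x = (count + b, x - count)  # -> count = 13, x = 8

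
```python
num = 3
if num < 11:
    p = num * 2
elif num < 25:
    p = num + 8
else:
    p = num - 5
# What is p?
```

Answer: 6

Derivation:
Trace (tracking p):
num = 3  # -> num = 3
if num < 11:  # condition is True
    p = num * 2  # -> p = 6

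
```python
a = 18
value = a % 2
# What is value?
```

Answer: 0

Derivation:
Trace (tracking value):
a = 18  # -> a = 18
value = a % 2  # -> value = 0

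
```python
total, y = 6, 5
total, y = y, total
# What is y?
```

Answer: 6

Derivation:
Trace (tracking y):
total, y = (6, 5)  # -> total = 6, y = 5
total, y = (y, total)  # -> total = 5, y = 6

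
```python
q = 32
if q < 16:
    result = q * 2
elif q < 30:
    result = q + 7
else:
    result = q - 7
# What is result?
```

Trace (tracking result):
q = 32  # -> q = 32
if q < 16:  # condition is False
elif q < 30:  # condition is False
else:
    result = q - 7  # -> result = 25

Answer: 25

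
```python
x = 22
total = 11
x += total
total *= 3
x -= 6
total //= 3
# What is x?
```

Answer: 27

Derivation:
Trace (tracking x):
x = 22  # -> x = 22
total = 11  # -> total = 11
x += total  # -> x = 33
total *= 3  # -> total = 33
x -= 6  # -> x = 27
total //= 3  # -> total = 11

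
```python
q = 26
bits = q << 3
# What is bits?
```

Trace (tracking bits):
q = 26  # -> q = 26
bits = q << 3  # -> bits = 208

Answer: 208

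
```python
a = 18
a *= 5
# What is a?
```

Answer: 90

Derivation:
Trace (tracking a):
a = 18  # -> a = 18
a *= 5  # -> a = 90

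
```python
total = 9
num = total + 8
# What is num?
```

Trace (tracking num):
total = 9  # -> total = 9
num = total + 8  # -> num = 17

Answer: 17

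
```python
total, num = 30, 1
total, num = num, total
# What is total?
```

Trace (tracking total):
total, num = (30, 1)  # -> total = 30, num = 1
total, num = (num, total)  # -> total = 1, num = 30

Answer: 1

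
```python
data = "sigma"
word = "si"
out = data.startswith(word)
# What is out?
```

Answer: True

Derivation:
Trace (tracking out):
data = 'sigma'  # -> data = 'sigma'
word = 'si'  # -> word = 'si'
out = data.startswith(word)  # -> out = True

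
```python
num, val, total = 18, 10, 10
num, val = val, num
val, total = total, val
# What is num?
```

Answer: 10

Derivation:
Trace (tracking num):
num, val, total = (18, 10, 10)  # -> num = 18, val = 10, total = 10
num, val = (val, num)  # -> num = 10, val = 18
val, total = (total, val)  # -> val = 10, total = 18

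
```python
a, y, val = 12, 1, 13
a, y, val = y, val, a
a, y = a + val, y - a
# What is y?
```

Answer: 12

Derivation:
Trace (tracking y):
a, y, val = (12, 1, 13)  # -> a = 12, y = 1, val = 13
a, y, val = (y, val, a)  # -> a = 1, y = 13, val = 12
a, y = (a + val, y - a)  # -> a = 13, y = 12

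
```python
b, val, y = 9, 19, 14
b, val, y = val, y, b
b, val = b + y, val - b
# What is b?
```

Answer: 28

Derivation:
Trace (tracking b):
b, val, y = (9, 19, 14)  # -> b = 9, val = 19, y = 14
b, val, y = (val, y, b)  # -> b = 19, val = 14, y = 9
b, val = (b + y, val - b)  # -> b = 28, val = -5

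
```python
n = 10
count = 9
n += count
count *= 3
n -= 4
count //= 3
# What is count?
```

Answer: 9

Derivation:
Trace (tracking count):
n = 10  # -> n = 10
count = 9  # -> count = 9
n += count  # -> n = 19
count *= 3  # -> count = 27
n -= 4  # -> n = 15
count //= 3  # -> count = 9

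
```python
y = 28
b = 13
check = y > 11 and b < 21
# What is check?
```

Answer: True

Derivation:
Trace (tracking check):
y = 28  # -> y = 28
b = 13  # -> b = 13
check = y > 11 and b < 21  # -> check = True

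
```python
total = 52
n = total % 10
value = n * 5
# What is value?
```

Answer: 10

Derivation:
Trace (tracking value):
total = 52  # -> total = 52
n = total % 10  # -> n = 2
value = n * 5  # -> value = 10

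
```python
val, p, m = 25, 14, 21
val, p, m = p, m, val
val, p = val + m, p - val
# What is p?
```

Answer: 7

Derivation:
Trace (tracking p):
val, p, m = (25, 14, 21)  # -> val = 25, p = 14, m = 21
val, p, m = (p, m, val)  # -> val = 14, p = 21, m = 25
val, p = (val + m, p - val)  # -> val = 39, p = 7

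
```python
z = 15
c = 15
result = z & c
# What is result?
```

Answer: 15

Derivation:
Trace (tracking result):
z = 15  # -> z = 15
c = 15  # -> c = 15
result = z & c  # -> result = 15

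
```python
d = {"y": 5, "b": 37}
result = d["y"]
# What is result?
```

Trace (tracking result):
d = {'y': 5, 'b': 37}  # -> d = {'y': 5, 'b': 37}
result = d['y']  # -> result = 5

Answer: 5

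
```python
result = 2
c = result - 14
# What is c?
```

Answer: -12

Derivation:
Trace (tracking c):
result = 2  # -> result = 2
c = result - 14  # -> c = -12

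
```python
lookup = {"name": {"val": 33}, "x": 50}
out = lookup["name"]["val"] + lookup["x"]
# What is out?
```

Answer: 83

Derivation:
Trace (tracking out):
lookup = {'name': {'val': 33}, 'x': 50}  # -> lookup = {'name': {'val': 33}, 'x': 50}
out = lookup['name']['val'] + lookup['x']  # -> out = 83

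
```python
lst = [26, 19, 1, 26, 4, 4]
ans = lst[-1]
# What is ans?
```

Trace (tracking ans):
lst = [26, 19, 1, 26, 4, 4]  # -> lst = [26, 19, 1, 26, 4, 4]
ans = lst[-1]  # -> ans = 4

Answer: 4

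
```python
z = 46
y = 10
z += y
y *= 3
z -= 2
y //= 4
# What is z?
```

Trace (tracking z):
z = 46  # -> z = 46
y = 10  # -> y = 10
z += y  # -> z = 56
y *= 3  # -> y = 30
z -= 2  # -> z = 54
y //= 4  # -> y = 7

Answer: 54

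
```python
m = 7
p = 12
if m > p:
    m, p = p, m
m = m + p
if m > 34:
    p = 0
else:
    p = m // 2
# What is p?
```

Answer: 9

Derivation:
Trace (tracking p):
m = 7  # -> m = 7
p = 12  # -> p = 12
if m > p:  # condition is False
m = m + p  # -> m = 19
if m > 34:  # condition is False
else:
    p = m // 2  # -> p = 9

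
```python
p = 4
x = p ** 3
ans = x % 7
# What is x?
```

Answer: 64

Derivation:
Trace (tracking x):
p = 4  # -> p = 4
x = p ** 3  # -> x = 64
ans = x % 7  # -> ans = 1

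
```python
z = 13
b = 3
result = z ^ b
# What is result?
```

Answer: 14

Derivation:
Trace (tracking result):
z = 13  # -> z = 13
b = 3  # -> b = 3
result = z ^ b  # -> result = 14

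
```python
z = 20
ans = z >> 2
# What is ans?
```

Answer: 5

Derivation:
Trace (tracking ans):
z = 20  # -> z = 20
ans = z >> 2  # -> ans = 5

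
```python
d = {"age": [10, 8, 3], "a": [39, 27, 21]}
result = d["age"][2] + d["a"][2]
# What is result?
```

Answer: 24

Derivation:
Trace (tracking result):
d = {'age': [10, 8, 3], 'a': [39, 27, 21]}  # -> d = {'age': [10, 8, 3], 'a': [39, 27, 21]}
result = d['age'][2] + d['a'][2]  # -> result = 24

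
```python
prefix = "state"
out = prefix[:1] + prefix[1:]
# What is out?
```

Trace (tracking out):
prefix = 'state'  # -> prefix = 'state'
out = prefix[:1] + prefix[1:]  # -> out = 'state'

Answer: 'state'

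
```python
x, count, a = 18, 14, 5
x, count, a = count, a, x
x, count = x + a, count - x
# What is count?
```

Trace (tracking count):
x, count, a = (18, 14, 5)  # -> x = 18, count = 14, a = 5
x, count, a = (count, a, x)  # -> x = 14, count = 5, a = 18
x, count = (x + a, count - x)  # -> x = 32, count = -9

Answer: -9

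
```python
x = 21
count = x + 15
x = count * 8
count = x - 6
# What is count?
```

Answer: 282

Derivation:
Trace (tracking count):
x = 21  # -> x = 21
count = x + 15  # -> count = 36
x = count * 8  # -> x = 288
count = x - 6  # -> count = 282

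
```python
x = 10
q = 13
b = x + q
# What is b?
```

Trace (tracking b):
x = 10  # -> x = 10
q = 13  # -> q = 13
b = x + q  # -> b = 23

Answer: 23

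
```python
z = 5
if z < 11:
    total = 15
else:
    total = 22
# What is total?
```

Trace (tracking total):
z = 5  # -> z = 5
if z < 11:  # condition is True
    total = 15  # -> total = 15

Answer: 15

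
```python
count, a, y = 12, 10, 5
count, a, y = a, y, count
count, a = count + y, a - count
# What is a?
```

Trace (tracking a):
count, a, y = (12, 10, 5)  # -> count = 12, a = 10, y = 5
count, a, y = (a, y, count)  # -> count = 10, a = 5, y = 12
count, a = (count + y, a - count)  # -> count = 22, a = -5

Answer: -5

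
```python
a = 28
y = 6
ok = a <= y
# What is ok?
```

Trace (tracking ok):
a = 28  # -> a = 28
y = 6  # -> y = 6
ok = a <= y  # -> ok = False

Answer: False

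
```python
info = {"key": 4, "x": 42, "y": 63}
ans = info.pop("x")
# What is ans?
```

Answer: 42

Derivation:
Trace (tracking ans):
info = {'key': 4, 'x': 42, 'y': 63}  # -> info = {'key': 4, 'x': 42, 'y': 63}
ans = info.pop('x')  # -> ans = 42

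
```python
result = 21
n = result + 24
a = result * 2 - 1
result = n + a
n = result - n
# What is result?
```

Answer: 86

Derivation:
Trace (tracking result):
result = 21  # -> result = 21
n = result + 24  # -> n = 45
a = result * 2 - 1  # -> a = 41
result = n + a  # -> result = 86
n = result - n  # -> n = 41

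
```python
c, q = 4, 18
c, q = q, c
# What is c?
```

Trace (tracking c):
c, q = (4, 18)  # -> c = 4, q = 18
c, q = (q, c)  # -> c = 18, q = 4

Answer: 18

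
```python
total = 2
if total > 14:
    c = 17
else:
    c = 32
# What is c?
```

Answer: 32

Derivation:
Trace (tracking c):
total = 2  # -> total = 2
if total > 14:  # condition is False
else:
    c = 32  # -> c = 32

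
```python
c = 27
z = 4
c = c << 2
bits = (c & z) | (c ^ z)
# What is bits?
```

Answer: 108

Derivation:
Trace (tracking bits):
c = 27  # -> c = 27
z = 4  # -> z = 4
c = c << 2  # -> c = 108
bits = c & z | c ^ z  # -> bits = 108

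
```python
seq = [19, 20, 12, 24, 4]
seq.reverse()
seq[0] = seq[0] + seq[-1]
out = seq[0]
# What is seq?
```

Trace (tracking seq):
seq = [19, 20, 12, 24, 4]  # -> seq = [19, 20, 12, 24, 4]
seq.reverse()  # -> seq = [4, 24, 12, 20, 19]
seq[0] = seq[0] + seq[-1]  # -> seq = [23, 24, 12, 20, 19]
out = seq[0]  # -> out = 23

Answer: [23, 24, 12, 20, 19]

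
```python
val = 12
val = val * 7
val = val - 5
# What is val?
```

Trace (tracking val):
val = 12  # -> val = 12
val = val * 7  # -> val = 84
val = val - 5  # -> val = 79

Answer: 79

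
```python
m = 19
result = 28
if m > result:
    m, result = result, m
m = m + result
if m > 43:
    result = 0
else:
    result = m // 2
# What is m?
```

Answer: 47

Derivation:
Trace (tracking m):
m = 19  # -> m = 19
result = 28  # -> result = 28
if m > result:  # condition is False
m = m + result  # -> m = 47
if m > 43:  # condition is True
    result = 0  # -> result = 0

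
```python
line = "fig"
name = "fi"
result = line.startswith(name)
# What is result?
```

Answer: True

Derivation:
Trace (tracking result):
line = 'fig'  # -> line = 'fig'
name = 'fi'  # -> name = 'fi'
result = line.startswith(name)  # -> result = True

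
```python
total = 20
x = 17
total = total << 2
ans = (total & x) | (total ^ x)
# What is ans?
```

Answer: 81

Derivation:
Trace (tracking ans):
total = 20  # -> total = 20
x = 17  # -> x = 17
total = total << 2  # -> total = 80
ans = total & x | total ^ x  # -> ans = 81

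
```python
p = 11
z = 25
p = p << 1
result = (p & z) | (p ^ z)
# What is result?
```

Trace (tracking result):
p = 11  # -> p = 11
z = 25  # -> z = 25
p = p << 1  # -> p = 22
result = p & z | p ^ z  # -> result = 31

Answer: 31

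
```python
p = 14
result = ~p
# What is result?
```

Answer: -15

Derivation:
Trace (tracking result):
p = 14  # -> p = 14
result = ~p  # -> result = -15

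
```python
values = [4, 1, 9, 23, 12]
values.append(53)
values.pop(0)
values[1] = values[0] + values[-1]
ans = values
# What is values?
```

Trace (tracking values):
values = [4, 1, 9, 23, 12]  # -> values = [4, 1, 9, 23, 12]
values.append(53)  # -> values = [4, 1, 9, 23, 12, 53]
values.pop(0)  # -> values = [1, 9, 23, 12, 53]
values[1] = values[0] + values[-1]  # -> values = [1, 54, 23, 12, 53]
ans = values  # -> ans = [1, 54, 23, 12, 53]

Answer: [1, 54, 23, 12, 53]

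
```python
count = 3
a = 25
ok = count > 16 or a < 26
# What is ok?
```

Trace (tracking ok):
count = 3  # -> count = 3
a = 25  # -> a = 25
ok = count > 16 or a < 26  # -> ok = True

Answer: True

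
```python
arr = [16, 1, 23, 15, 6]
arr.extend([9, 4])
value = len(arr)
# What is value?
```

Answer: 7

Derivation:
Trace (tracking value):
arr = [16, 1, 23, 15, 6]  # -> arr = [16, 1, 23, 15, 6]
arr.extend([9, 4])  # -> arr = [16, 1, 23, 15, 6, 9, 4]
value = len(arr)  # -> value = 7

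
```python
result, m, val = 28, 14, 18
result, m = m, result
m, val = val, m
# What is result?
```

Trace (tracking result):
result, m, val = (28, 14, 18)  # -> result = 28, m = 14, val = 18
result, m = (m, result)  # -> result = 14, m = 28
m, val = (val, m)  # -> m = 18, val = 28

Answer: 14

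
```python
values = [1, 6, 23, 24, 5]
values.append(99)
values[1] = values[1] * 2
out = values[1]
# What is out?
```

Answer: 12

Derivation:
Trace (tracking out):
values = [1, 6, 23, 24, 5]  # -> values = [1, 6, 23, 24, 5]
values.append(99)  # -> values = [1, 6, 23, 24, 5, 99]
values[1] = values[1] * 2  # -> values = [1, 12, 23, 24, 5, 99]
out = values[1]  # -> out = 12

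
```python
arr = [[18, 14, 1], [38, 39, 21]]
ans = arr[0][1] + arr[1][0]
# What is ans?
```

Trace (tracking ans):
arr = [[18, 14, 1], [38, 39, 21]]  # -> arr = [[18, 14, 1], [38, 39, 21]]
ans = arr[0][1] + arr[1][0]  # -> ans = 52

Answer: 52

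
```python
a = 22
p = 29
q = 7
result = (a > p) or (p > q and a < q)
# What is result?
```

Trace (tracking result):
a = 22  # -> a = 22
p = 29  # -> p = 29
q = 7  # -> q = 7
result = a > p or (p > q and a < q)  # -> result = False

Answer: False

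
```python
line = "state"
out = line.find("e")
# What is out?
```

Answer: 4

Derivation:
Trace (tracking out):
line = 'state'  # -> line = 'state'
out = line.find('e')  # -> out = 4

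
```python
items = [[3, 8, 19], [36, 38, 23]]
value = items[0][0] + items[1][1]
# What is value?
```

Trace (tracking value):
items = [[3, 8, 19], [36, 38, 23]]  # -> items = [[3, 8, 19], [36, 38, 23]]
value = items[0][0] + items[1][1]  # -> value = 41

Answer: 41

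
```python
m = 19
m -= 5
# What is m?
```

Answer: 14

Derivation:
Trace (tracking m):
m = 19  # -> m = 19
m -= 5  # -> m = 14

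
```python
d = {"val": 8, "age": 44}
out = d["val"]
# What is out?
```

Trace (tracking out):
d = {'val': 8, 'age': 44}  # -> d = {'val': 8, 'age': 44}
out = d['val']  # -> out = 8

Answer: 8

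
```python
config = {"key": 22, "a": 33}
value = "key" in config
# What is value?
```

Trace (tracking value):
config = {'key': 22, 'a': 33}  # -> config = {'key': 22, 'a': 33}
value = 'key' in config  # -> value = True

Answer: True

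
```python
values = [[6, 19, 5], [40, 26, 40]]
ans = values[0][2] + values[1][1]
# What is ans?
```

Trace (tracking ans):
values = [[6, 19, 5], [40, 26, 40]]  # -> values = [[6, 19, 5], [40, 26, 40]]
ans = values[0][2] + values[1][1]  # -> ans = 31

Answer: 31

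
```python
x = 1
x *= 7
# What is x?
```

Answer: 7

Derivation:
Trace (tracking x):
x = 1  # -> x = 1
x *= 7  # -> x = 7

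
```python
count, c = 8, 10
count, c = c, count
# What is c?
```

Answer: 8

Derivation:
Trace (tracking c):
count, c = (8, 10)  # -> count = 8, c = 10
count, c = (c, count)  # -> count = 10, c = 8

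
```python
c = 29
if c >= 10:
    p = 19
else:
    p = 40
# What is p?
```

Trace (tracking p):
c = 29  # -> c = 29
if c >= 10:  # condition is True
    p = 19  # -> p = 19

Answer: 19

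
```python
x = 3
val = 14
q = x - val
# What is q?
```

Trace (tracking q):
x = 3  # -> x = 3
val = 14  # -> val = 14
q = x - val  # -> q = -11

Answer: -11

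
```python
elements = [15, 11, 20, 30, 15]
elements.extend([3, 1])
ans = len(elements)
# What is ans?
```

Answer: 7

Derivation:
Trace (tracking ans):
elements = [15, 11, 20, 30, 15]  # -> elements = [15, 11, 20, 30, 15]
elements.extend([3, 1])  # -> elements = [15, 11, 20, 30, 15, 3, 1]
ans = len(elements)  # -> ans = 7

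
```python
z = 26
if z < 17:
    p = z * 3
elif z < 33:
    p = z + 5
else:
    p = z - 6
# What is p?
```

Trace (tracking p):
z = 26  # -> z = 26
if z < 17:  # condition is False
elif z < 33:  # condition is True
    p = z + 5  # -> p = 31

Answer: 31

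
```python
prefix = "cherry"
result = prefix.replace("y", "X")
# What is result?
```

Answer: 'cherrX'

Derivation:
Trace (tracking result):
prefix = 'cherry'  # -> prefix = 'cherry'
result = prefix.replace('y', 'X')  # -> result = 'cherrX'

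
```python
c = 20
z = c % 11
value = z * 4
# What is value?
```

Trace (tracking value):
c = 20  # -> c = 20
z = c % 11  # -> z = 9
value = z * 4  # -> value = 36

Answer: 36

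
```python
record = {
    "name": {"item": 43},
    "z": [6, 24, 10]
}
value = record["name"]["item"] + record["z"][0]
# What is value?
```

Answer: 49

Derivation:
Trace (tracking value):
record = {'name': {'item': 43}, 'z': [6, 24, 10]}  # -> record = {'name': {'item': 43}, 'z': [6, 24, 10]}
value = record['name']['item'] + record['z'][0]  # -> value = 49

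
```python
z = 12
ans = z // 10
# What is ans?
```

Answer: 1

Derivation:
Trace (tracking ans):
z = 12  # -> z = 12
ans = z // 10  # -> ans = 1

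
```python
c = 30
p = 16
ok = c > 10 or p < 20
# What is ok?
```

Trace (tracking ok):
c = 30  # -> c = 30
p = 16  # -> p = 16
ok = c > 10 or p < 20  # -> ok = True

Answer: True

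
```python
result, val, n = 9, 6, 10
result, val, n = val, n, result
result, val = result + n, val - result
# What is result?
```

Answer: 15

Derivation:
Trace (tracking result):
result, val, n = (9, 6, 10)  # -> result = 9, val = 6, n = 10
result, val, n = (val, n, result)  # -> result = 6, val = 10, n = 9
result, val = (result + n, val - result)  # -> result = 15, val = 4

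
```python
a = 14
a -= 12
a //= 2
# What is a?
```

Answer: 1

Derivation:
Trace (tracking a):
a = 14  # -> a = 14
a -= 12  # -> a = 2
a //= 2  # -> a = 1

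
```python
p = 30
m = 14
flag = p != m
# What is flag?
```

Answer: True

Derivation:
Trace (tracking flag):
p = 30  # -> p = 30
m = 14  # -> m = 14
flag = p != m  # -> flag = True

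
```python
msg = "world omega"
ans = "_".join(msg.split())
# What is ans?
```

Trace (tracking ans):
msg = 'world omega'  # -> msg = 'world omega'
ans = '_'.join(msg.split())  # -> ans = 'world_omega'

Answer: 'world_omega'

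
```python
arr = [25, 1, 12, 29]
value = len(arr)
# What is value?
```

Trace (tracking value):
arr = [25, 1, 12, 29]  # -> arr = [25, 1, 12, 29]
value = len(arr)  # -> value = 4

Answer: 4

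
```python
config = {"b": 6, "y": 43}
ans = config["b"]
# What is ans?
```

Trace (tracking ans):
config = {'b': 6, 'y': 43}  # -> config = {'b': 6, 'y': 43}
ans = config['b']  # -> ans = 6

Answer: 6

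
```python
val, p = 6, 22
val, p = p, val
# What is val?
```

Answer: 22

Derivation:
Trace (tracking val):
val, p = (6, 22)  # -> val = 6, p = 22
val, p = (p, val)  # -> val = 22, p = 6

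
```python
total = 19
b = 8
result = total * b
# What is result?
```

Trace (tracking result):
total = 19  # -> total = 19
b = 8  # -> b = 8
result = total * b  # -> result = 152

Answer: 152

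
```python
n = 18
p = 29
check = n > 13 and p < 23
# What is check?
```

Answer: False

Derivation:
Trace (tracking check):
n = 18  # -> n = 18
p = 29  # -> p = 29
check = n > 13 and p < 23  # -> check = False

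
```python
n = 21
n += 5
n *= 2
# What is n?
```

Trace (tracking n):
n = 21  # -> n = 21
n += 5  # -> n = 26
n *= 2  # -> n = 52

Answer: 52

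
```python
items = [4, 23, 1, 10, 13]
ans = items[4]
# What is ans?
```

Trace (tracking ans):
items = [4, 23, 1, 10, 13]  # -> items = [4, 23, 1, 10, 13]
ans = items[4]  # -> ans = 13

Answer: 13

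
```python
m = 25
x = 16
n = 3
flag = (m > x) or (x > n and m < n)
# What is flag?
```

Trace (tracking flag):
m = 25  # -> m = 25
x = 16  # -> x = 16
n = 3  # -> n = 3
flag = m > x or (x > n and m < n)  # -> flag = True

Answer: True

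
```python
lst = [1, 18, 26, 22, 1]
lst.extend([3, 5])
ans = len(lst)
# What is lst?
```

Trace (tracking lst):
lst = [1, 18, 26, 22, 1]  # -> lst = [1, 18, 26, 22, 1]
lst.extend([3, 5])  # -> lst = [1, 18, 26, 22, 1, 3, 5]
ans = len(lst)  # -> ans = 7

Answer: [1, 18, 26, 22, 1, 3, 5]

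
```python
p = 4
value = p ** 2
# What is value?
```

Answer: 16

Derivation:
Trace (tracking value):
p = 4  # -> p = 4
value = p ** 2  # -> value = 16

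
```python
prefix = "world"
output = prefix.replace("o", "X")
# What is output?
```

Trace (tracking output):
prefix = 'world'  # -> prefix = 'world'
output = prefix.replace('o', 'X')  # -> output = 'wXrld'

Answer: 'wXrld'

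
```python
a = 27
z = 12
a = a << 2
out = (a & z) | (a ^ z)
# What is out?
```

Answer: 108

Derivation:
Trace (tracking out):
a = 27  # -> a = 27
z = 12  # -> z = 12
a = a << 2  # -> a = 108
out = a & z | a ^ z  # -> out = 108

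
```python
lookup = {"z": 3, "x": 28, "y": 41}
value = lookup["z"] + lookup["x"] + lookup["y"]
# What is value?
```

Answer: 72

Derivation:
Trace (tracking value):
lookup = {'z': 3, 'x': 28, 'y': 41}  # -> lookup = {'z': 3, 'x': 28, 'y': 41}
value = lookup['z'] + lookup['x'] + lookup['y']  # -> value = 72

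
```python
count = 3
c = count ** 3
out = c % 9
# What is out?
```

Answer: 0

Derivation:
Trace (tracking out):
count = 3  # -> count = 3
c = count ** 3  # -> c = 27
out = c % 9  # -> out = 0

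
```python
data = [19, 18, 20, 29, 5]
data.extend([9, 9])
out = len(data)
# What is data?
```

Trace (tracking data):
data = [19, 18, 20, 29, 5]  # -> data = [19, 18, 20, 29, 5]
data.extend([9, 9])  # -> data = [19, 18, 20, 29, 5, 9, 9]
out = len(data)  # -> out = 7

Answer: [19, 18, 20, 29, 5, 9, 9]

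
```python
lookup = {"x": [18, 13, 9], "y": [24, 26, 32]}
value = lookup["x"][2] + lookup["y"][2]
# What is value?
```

Trace (tracking value):
lookup = {'x': [18, 13, 9], 'y': [24, 26, 32]}  # -> lookup = {'x': [18, 13, 9], 'y': [24, 26, 32]}
value = lookup['x'][2] + lookup['y'][2]  # -> value = 41

Answer: 41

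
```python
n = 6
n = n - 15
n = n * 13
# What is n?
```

Trace (tracking n):
n = 6  # -> n = 6
n = n - 15  # -> n = -9
n = n * 13  # -> n = -117

Answer: -117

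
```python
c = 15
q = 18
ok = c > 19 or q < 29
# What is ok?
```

Answer: True

Derivation:
Trace (tracking ok):
c = 15  # -> c = 15
q = 18  # -> q = 18
ok = c > 19 or q < 29  # -> ok = True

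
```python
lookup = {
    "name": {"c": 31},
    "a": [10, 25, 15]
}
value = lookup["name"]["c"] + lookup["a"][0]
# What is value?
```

Trace (tracking value):
lookup = {'name': {'c': 31}, 'a': [10, 25, 15]}  # -> lookup = {'name': {'c': 31}, 'a': [10, 25, 15]}
value = lookup['name']['c'] + lookup['a'][0]  # -> value = 41

Answer: 41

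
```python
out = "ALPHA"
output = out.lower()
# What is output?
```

Trace (tracking output):
out = 'ALPHA'  # -> out = 'ALPHA'
output = out.lower()  # -> output = 'alpha'

Answer: 'alpha'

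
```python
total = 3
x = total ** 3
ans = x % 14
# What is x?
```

Trace (tracking x):
total = 3  # -> total = 3
x = total ** 3  # -> x = 27
ans = x % 14  # -> ans = 13

Answer: 27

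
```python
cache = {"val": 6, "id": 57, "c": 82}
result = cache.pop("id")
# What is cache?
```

Trace (tracking cache):
cache = {'val': 6, 'id': 57, 'c': 82}  # -> cache = {'val': 6, 'id': 57, 'c': 82}
result = cache.pop('id')  # -> result = 57

Answer: {'val': 6, 'c': 82}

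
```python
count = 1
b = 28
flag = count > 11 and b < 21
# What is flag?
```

Trace (tracking flag):
count = 1  # -> count = 1
b = 28  # -> b = 28
flag = count > 11 and b < 21  # -> flag = False

Answer: False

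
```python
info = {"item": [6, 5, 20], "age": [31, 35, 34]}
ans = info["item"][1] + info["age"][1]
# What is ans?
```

Trace (tracking ans):
info = {'item': [6, 5, 20], 'age': [31, 35, 34]}  # -> info = {'item': [6, 5, 20], 'age': [31, 35, 34]}
ans = info['item'][1] + info['age'][1]  # -> ans = 40

Answer: 40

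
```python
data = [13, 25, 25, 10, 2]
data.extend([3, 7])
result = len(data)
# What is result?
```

Trace (tracking result):
data = [13, 25, 25, 10, 2]  # -> data = [13, 25, 25, 10, 2]
data.extend([3, 7])  # -> data = [13, 25, 25, 10, 2, 3, 7]
result = len(data)  # -> result = 7

Answer: 7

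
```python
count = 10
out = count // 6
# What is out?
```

Trace (tracking out):
count = 10  # -> count = 10
out = count // 6  # -> out = 1

Answer: 1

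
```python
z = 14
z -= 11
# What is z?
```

Trace (tracking z):
z = 14  # -> z = 14
z -= 11  # -> z = 3

Answer: 3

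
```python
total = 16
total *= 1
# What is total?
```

Trace (tracking total):
total = 16  # -> total = 16
total *= 1  # -> total = 16

Answer: 16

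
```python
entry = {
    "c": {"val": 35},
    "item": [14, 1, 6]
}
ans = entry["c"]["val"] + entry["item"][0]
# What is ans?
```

Trace (tracking ans):
entry = {'c': {'val': 35}, 'item': [14, 1, 6]}  # -> entry = {'c': {'val': 35}, 'item': [14, 1, 6]}
ans = entry['c']['val'] + entry['item'][0]  # -> ans = 49

Answer: 49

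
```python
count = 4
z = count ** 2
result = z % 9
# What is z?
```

Answer: 16

Derivation:
Trace (tracking z):
count = 4  # -> count = 4
z = count ** 2  # -> z = 16
result = z % 9  # -> result = 7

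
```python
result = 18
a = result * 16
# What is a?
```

Trace (tracking a):
result = 18  # -> result = 18
a = result * 16  # -> a = 288

Answer: 288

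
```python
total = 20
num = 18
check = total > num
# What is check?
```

Trace (tracking check):
total = 20  # -> total = 20
num = 18  # -> num = 18
check = total > num  # -> check = True

Answer: True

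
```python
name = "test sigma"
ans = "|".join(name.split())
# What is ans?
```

Answer: 'test|sigma'

Derivation:
Trace (tracking ans):
name = 'test sigma'  # -> name = 'test sigma'
ans = '|'.join(name.split())  # -> ans = 'test|sigma'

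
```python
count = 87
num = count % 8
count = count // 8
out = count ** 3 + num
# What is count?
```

Trace (tracking count):
count = 87  # -> count = 87
num = count % 8  # -> num = 7
count = count // 8  # -> count = 10
out = count ** 3 + num  # -> out = 1007

Answer: 10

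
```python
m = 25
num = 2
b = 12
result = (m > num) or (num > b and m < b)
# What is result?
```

Trace (tracking result):
m = 25  # -> m = 25
num = 2  # -> num = 2
b = 12  # -> b = 12
result = m > num or (num > b and m < b)  # -> result = True

Answer: True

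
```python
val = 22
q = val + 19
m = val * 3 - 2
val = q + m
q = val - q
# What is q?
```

Answer: 64

Derivation:
Trace (tracking q):
val = 22  # -> val = 22
q = val + 19  # -> q = 41
m = val * 3 - 2  # -> m = 64
val = q + m  # -> val = 105
q = val - q  # -> q = 64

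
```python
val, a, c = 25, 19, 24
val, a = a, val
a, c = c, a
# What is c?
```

Trace (tracking c):
val, a, c = (25, 19, 24)  # -> val = 25, a = 19, c = 24
val, a = (a, val)  # -> val = 19, a = 25
a, c = (c, a)  # -> a = 24, c = 25

Answer: 25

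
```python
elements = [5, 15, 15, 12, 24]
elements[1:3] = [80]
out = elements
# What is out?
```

Trace (tracking out):
elements = [5, 15, 15, 12, 24]  # -> elements = [5, 15, 15, 12, 24]
elements[1:3] = [80]  # -> elements = [5, 80, 12, 24]
out = elements  # -> out = [5, 80, 12, 24]

Answer: [5, 80, 12, 24]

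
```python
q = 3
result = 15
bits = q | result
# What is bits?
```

Trace (tracking bits):
q = 3  # -> q = 3
result = 15  # -> result = 15
bits = q | result  # -> bits = 15

Answer: 15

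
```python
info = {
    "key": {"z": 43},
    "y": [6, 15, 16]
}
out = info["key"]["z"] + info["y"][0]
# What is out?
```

Trace (tracking out):
info = {'key': {'z': 43}, 'y': [6, 15, 16]}  # -> info = {'key': {'z': 43}, 'y': [6, 15, 16]}
out = info['key']['z'] + info['y'][0]  # -> out = 49

Answer: 49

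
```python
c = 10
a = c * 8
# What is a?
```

Answer: 80

Derivation:
Trace (tracking a):
c = 10  # -> c = 10
a = c * 8  # -> a = 80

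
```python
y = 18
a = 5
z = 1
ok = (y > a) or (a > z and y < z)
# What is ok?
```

Answer: True

Derivation:
Trace (tracking ok):
y = 18  # -> y = 18
a = 5  # -> a = 5
z = 1  # -> z = 1
ok = y > a or (a > z and y < z)  # -> ok = True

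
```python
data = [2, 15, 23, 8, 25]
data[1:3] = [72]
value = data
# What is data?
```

Trace (tracking data):
data = [2, 15, 23, 8, 25]  # -> data = [2, 15, 23, 8, 25]
data[1:3] = [72]  # -> data = [2, 72, 8, 25]
value = data  # -> value = [2, 72, 8, 25]

Answer: [2, 72, 8, 25]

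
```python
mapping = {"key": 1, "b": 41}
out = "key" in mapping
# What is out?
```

Answer: True

Derivation:
Trace (tracking out):
mapping = {'key': 1, 'b': 41}  # -> mapping = {'key': 1, 'b': 41}
out = 'key' in mapping  # -> out = True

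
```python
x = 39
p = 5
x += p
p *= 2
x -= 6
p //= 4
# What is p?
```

Trace (tracking p):
x = 39  # -> x = 39
p = 5  # -> p = 5
x += p  # -> x = 44
p *= 2  # -> p = 10
x -= 6  # -> x = 38
p //= 4  # -> p = 2

Answer: 2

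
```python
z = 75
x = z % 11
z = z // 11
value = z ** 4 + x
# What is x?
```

Trace (tracking x):
z = 75  # -> z = 75
x = z % 11  # -> x = 9
z = z // 11  # -> z = 6
value = z ** 4 + x  # -> value = 1305

Answer: 9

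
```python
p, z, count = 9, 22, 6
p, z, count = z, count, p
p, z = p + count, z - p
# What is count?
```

Trace (tracking count):
p, z, count = (9, 22, 6)  # -> p = 9, z = 22, count = 6
p, z, count = (z, count, p)  # -> p = 22, z = 6, count = 9
p, z = (p + count, z - p)  # -> p = 31, z = -16

Answer: 9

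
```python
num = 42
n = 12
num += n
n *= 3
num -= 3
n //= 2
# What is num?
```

Trace (tracking num):
num = 42  # -> num = 42
n = 12  # -> n = 12
num += n  # -> num = 54
n *= 3  # -> n = 36
num -= 3  # -> num = 51
n //= 2  # -> n = 18

Answer: 51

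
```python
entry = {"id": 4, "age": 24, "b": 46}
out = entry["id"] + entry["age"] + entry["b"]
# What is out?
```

Answer: 74

Derivation:
Trace (tracking out):
entry = {'id': 4, 'age': 24, 'b': 46}  # -> entry = {'id': 4, 'age': 24, 'b': 46}
out = entry['id'] + entry['age'] + entry['b']  # -> out = 74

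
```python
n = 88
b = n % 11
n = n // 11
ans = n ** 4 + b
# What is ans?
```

Answer: 4096

Derivation:
Trace (tracking ans):
n = 88  # -> n = 88
b = n % 11  # -> b = 0
n = n // 11  # -> n = 8
ans = n ** 4 + b  # -> ans = 4096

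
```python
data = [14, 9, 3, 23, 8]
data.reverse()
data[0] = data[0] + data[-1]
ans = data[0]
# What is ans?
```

Answer: 22

Derivation:
Trace (tracking ans):
data = [14, 9, 3, 23, 8]  # -> data = [14, 9, 3, 23, 8]
data.reverse()  # -> data = [8, 23, 3, 9, 14]
data[0] = data[0] + data[-1]  # -> data = [22, 23, 3, 9, 14]
ans = data[0]  # -> ans = 22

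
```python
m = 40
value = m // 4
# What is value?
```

Answer: 10

Derivation:
Trace (tracking value):
m = 40  # -> m = 40
value = m // 4  # -> value = 10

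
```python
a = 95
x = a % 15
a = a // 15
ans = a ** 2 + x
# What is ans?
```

Answer: 41

Derivation:
Trace (tracking ans):
a = 95  # -> a = 95
x = a % 15  # -> x = 5
a = a // 15  # -> a = 6
ans = a ** 2 + x  # -> ans = 41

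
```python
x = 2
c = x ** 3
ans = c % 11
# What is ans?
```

Trace (tracking ans):
x = 2  # -> x = 2
c = x ** 3  # -> c = 8
ans = c % 11  # -> ans = 8

Answer: 8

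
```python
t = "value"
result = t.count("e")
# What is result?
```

Trace (tracking result):
t = 'value'  # -> t = 'value'
result = t.count('e')  # -> result = 1

Answer: 1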